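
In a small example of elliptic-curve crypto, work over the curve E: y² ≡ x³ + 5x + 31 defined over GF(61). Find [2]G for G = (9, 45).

tangent at (9, 45): λ = (3·9² + 5)/(2·45) ≡ 4/29. 29⁻¹ ≡ 40 (mod 61) since 29·40 = 1160 ≡ 1, so λ ≡ 4·40 ≡ 38.
  x = λ² - 9 - 9 = 1444 - 18 ≡ 23; y = λ·(9 - 23) - 45 ≡ 33. → (23, 33)

(23, 33)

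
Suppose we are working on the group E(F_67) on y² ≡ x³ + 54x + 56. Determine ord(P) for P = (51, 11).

2P: tangent at (51, 11): λ = (3·51² + 54)/(2·11) ≡ 18/22. 22⁻¹ ≡ 64 (mod 67), so λ ≡ 18·64 ≡ 13.
  x = λ² - 51 - 51 = 169 - 102 ≡ 0; y = λ·(51 - 0) - 11 ≡ 49. → (0, 49)
3P: (0, 49) + (51, 11). λ = (11 - 49)/(51 - 0) ≡ 29/51 mod 67. 51⁻¹ ≡ 46 (mod 67), so λ ≡ 61.
  x = λ² - 0 - 51 = 3721 - 51 ≡ 52; y = λ·(0 - 52) - 49 ≡ 62. → (52, 62)
4P: (52, 62) + (51, 11). λ = (11 - 62)/(51 - 52) ≡ 16/66 mod 67. 66⁻¹ ≡ 66 (mod 67), so λ ≡ 51.
  x = λ² - 52 - 51 = 2601 - 103 ≡ 19; y = λ·(52 - 19) - 62 ≡ 13. → (19, 13)
5P: (19, 13) + (51, 11). λ = (11 - 13)/(51 - 19) ≡ 65/32 mod 67. 32⁻¹ ≡ 44 (mod 67), so λ ≡ 46.
  x = λ² - 19 - 51 = 2116 - 70 ≡ 36; y = λ·(19 - 36) - 13 ≡ 9. → (36, 9)
6P: (36, 9) + (51, 11). λ = (11 - 9)/(51 - 36) ≡ 2/15 mod 67. 15⁻¹ ≡ 9 (mod 67) since 15·9 = 135 ≡ 1, so λ ≡ 18.
  x = λ² - 36 - 51 = 324 - 87 ≡ 36; y = λ·(36 - 36) - 9 ≡ 58. → (36, 58)
7P: (36, 58) + (51, 11). λ = (11 - 58)/(51 - 36) ≡ 20/15 mod 67. 15⁻¹ ≡ 9 (mod 67), so λ ≡ 46.
  x = λ² - 36 - 51 = 2116 - 87 ≡ 19; y = λ·(36 - 19) - 58 ≡ 54. → (19, 54)
8P: (19, 54) + (51, 11). λ = (11 - 54)/(51 - 19) ≡ 24/32 mod 67. 32⁻¹ ≡ 44 (mod 67), so λ ≡ 51.
  x = λ² - 19 - 51 = 2601 - 70 ≡ 52; y = λ·(19 - 52) - 54 ≡ 5. → (52, 5)
9P: (52, 5) + (51, 11). λ = (11 - 5)/(51 - 52) ≡ 6/66 mod 67. 66⁻¹ ≡ 66 (mod 67) since 66·66 = 4356 ≡ 1, so λ ≡ 61.
  x = λ² - 52 - 51 = 3721 - 103 ≡ 0; y = λ·(52 - 0) - 5 ≡ 18. → (0, 18)
10P: (0, 18) + (51, 11). λ = (11 - 18)/(51 - 0) ≡ 60/51 mod 67. 51⁻¹ ≡ 46 (mod 67), so λ ≡ 13.
  x = λ² - 0 - 51 = 169 - 51 ≡ 51; y = λ·(0 - 51) - 18 ≡ 56. → (51, 56)
11P: (51, 56) + (51, 11): same x and y₁ ≡ -y₂, so the sum is 𝒪.
11P = 𝒪, so the order is 11.

11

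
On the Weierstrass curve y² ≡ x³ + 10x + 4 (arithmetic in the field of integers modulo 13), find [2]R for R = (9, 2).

tangent at (9, 2): λ = (3·9² + 10)/(2·2) ≡ 6/4. 4⁻¹ ≡ 10 (mod 13), so λ ≡ 6·10 ≡ 8.
  x = λ² - 9 - 9 = 64 - 18 ≡ 7; y = λ·(9 - 7) - 2 ≡ 1. → (7, 1)

(7, 1)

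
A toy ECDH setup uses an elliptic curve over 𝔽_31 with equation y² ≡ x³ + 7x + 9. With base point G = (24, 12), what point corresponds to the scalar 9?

Repeated addition: build up to 9G.
2G: tangent at (24, 12): λ = (3·24² + 7)/(2·12) ≡ 30/24. 24⁻¹ ≡ 22 (mod 31) since 24·22 = 528 ≡ 1, so λ ≡ 30·22 ≡ 9.
  x = λ² - 24 - 24 = 81 - 48 ≡ 2; y = λ·(24 - 2) - 12 ≡ 0. → (2, 0)
3G: (2, 0) + (24, 12). λ = (12 - 0)/(24 - 2) ≡ 12/22 mod 31. 22⁻¹ ≡ 24 (mod 31), so λ ≡ 9.
  x = λ² - 2 - 24 = 81 - 26 ≡ 24; y = λ·(2 - 24) - 0 ≡ 19. → (24, 19)
4G: (24, 19) + (24, 12): same x and y₁ ≡ -y₂, so the sum is 𝒪.
5G: 𝒪 + (24, 12) = (24, 12) (identity).
6G: tangent at (24, 12): λ = (3·24² + 7)/(2·12) ≡ 30/24. 24⁻¹ ≡ 22 (mod 31), so λ ≡ 30·22 ≡ 9.
  x = λ² - 24 - 24 = 81 - 48 ≡ 2; y = λ·(24 - 2) - 12 ≡ 0. → (2, 0)
7G: (2, 0) + (24, 12). λ = (12 - 0)/(24 - 2) ≡ 12/22 mod 31. 22⁻¹ ≡ 24 (mod 31), so λ ≡ 9.
  x = λ² - 2 - 24 = 81 - 26 ≡ 24; y = λ·(2 - 24) - 0 ≡ 19. → (24, 19)
8G: (24, 19) + (24, 12): same x and y₁ ≡ -y₂, so the sum is 𝒪.
9G: 𝒪 + (24, 12) = (24, 12) (identity).

(24, 12)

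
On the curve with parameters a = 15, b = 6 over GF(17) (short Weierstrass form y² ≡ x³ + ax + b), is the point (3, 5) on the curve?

no

y² = 5² ≡ 8; x³ + 15x + 6 = 78 ≡ 10 (mod 17). 8 ≠ 10.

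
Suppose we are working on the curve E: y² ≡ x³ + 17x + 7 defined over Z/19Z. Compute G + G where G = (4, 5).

tangent at (4, 5): λ = (3·4² + 17)/(2·5) ≡ 8/10. 10⁻¹ ≡ 2 (mod 19), so λ ≡ 8·2 ≡ 16.
  x = λ² - 4 - 4 = 256 - 8 ≡ 1; y = λ·(4 - 1) - 5 ≡ 5. → (1, 5)

(1, 5)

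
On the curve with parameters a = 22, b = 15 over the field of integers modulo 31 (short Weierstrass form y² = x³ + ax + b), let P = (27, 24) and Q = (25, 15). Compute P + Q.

(7, 4)

(27, 24) + (25, 15). λ = (15 - 24)/(25 - 27) ≡ 22/29 mod 31. 29⁻¹ ≡ 15 (mod 31), so λ ≡ 20.
  x = λ² - 27 - 25 = 400 - 52 ≡ 7; y = λ·(27 - 7) - 24 ≡ 4. → (7, 4)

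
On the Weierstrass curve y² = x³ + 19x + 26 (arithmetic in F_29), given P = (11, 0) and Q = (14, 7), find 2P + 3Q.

First 2P:
Repeated addition: build up to 2P.
2P: (11, 0) + (11, 0): same x and y₁ ≡ -y₂, so the sum is O.
2P = O.
Next 3Q:
Repeated addition: build up to 3Q.
2Q: tangent at (14, 7): λ = (3·14² + 19)/(2·7) ≡ 27/14. 14⁻¹ ≡ 27 (mod 29) since 14·27 = 378 ≡ 1, so λ ≡ 27·27 ≡ 4.
  x = λ² - 14 - 14 = 16 - 28 ≡ 17; y = λ·(14 - 17) - 7 ≡ 10. → (17, 10)
3Q: (17, 10) + (14, 7). λ = (7 - 10)/(14 - 17) ≡ 26/26 mod 29. 26⁻¹ ≡ 19 (mod 29), so λ ≡ 1.
  x = λ² - 17 - 14 = 1 - 31 ≡ 28; y = λ·(17 - 28) - 10 ≡ 8. → (28, 8)
3Q = (28, 8).
Finally 2P + 3Q:
O + (28, 8) = (28, 8) (identity).

(28, 8)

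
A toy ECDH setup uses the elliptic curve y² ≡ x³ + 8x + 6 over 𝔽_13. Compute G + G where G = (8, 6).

tangent at (8, 6): λ = (3·8² + 8)/(2·6) ≡ 5/12. 12⁻¹ ≡ 12 (mod 13), so λ ≡ 5·12 ≡ 8.
  x = λ² - 8 - 8 = 64 - 16 ≡ 9; y = λ·(8 - 9) - 6 ≡ 12. → (9, 12)

(9, 12)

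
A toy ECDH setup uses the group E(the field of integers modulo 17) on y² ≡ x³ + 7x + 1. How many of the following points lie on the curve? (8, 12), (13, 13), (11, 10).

(8, 12): 12² ≡ 8, rhs ≡ 8 → on.
(13, 13): 13² ≡ 16, rhs ≡ 11 → off.
(11, 10): 10² ≡ 15, rhs ≡ 15 → on.

2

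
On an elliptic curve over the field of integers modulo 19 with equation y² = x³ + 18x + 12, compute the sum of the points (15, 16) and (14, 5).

(15, 16) + (14, 5). λ = (5 - 16)/(14 - 15) ≡ 8/18 mod 19. 18⁻¹ ≡ 18 (mod 19), so λ ≡ 11.
  x = λ² - 15 - 14 = 121 - 29 ≡ 16; y = λ·(15 - 16) - 16 ≡ 11. → (16, 11)

(16, 11)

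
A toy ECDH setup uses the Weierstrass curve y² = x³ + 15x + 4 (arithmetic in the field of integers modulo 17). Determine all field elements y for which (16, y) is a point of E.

none

x³ + 15x + 4 = 4340 ≡ 5 (mod 17).
5 is a non-residue mod 17; no y exists.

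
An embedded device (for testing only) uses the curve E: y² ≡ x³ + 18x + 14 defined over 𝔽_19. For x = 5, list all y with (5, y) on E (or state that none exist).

1, 18

x³ + 18x + 14 = 229 ≡ 1 (mod 19).
Square roots of 1 mod 19: 1 and 18 (since 1² = 1 ≡ 1).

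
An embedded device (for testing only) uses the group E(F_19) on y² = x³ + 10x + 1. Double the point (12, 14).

tangent at (12, 14): λ = (3·12² + 10)/(2·14) ≡ 5/9. 9⁻¹ ≡ 17 (mod 19), so λ ≡ 5·17 ≡ 9.
  x = λ² - 12 - 12 = 81 - 24 ≡ 0; y = λ·(12 - 0) - 14 ≡ 18. → (0, 18)

(0, 18)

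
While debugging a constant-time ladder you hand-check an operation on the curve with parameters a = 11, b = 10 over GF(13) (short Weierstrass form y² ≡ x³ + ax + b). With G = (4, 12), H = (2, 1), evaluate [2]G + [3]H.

First 2G:
Repeated addition: build up to 2G.
2G: tangent at (4, 12): λ = (3·4² + 11)/(2·12) ≡ 7/11. 11⁻¹ ≡ 6 (mod 13), so λ ≡ 7·6 ≡ 3.
  x = λ² - 4 - 4 = 9 - 8 ≡ 1; y = λ·(4 - 1) - 12 ≡ 10. → (1, 10)
2G = (1, 10).
Next 3H:
Repeated addition: build up to 3H.
2H: tangent at (2, 1): λ = (3·2² + 11)/(2·1) ≡ 10/2. 2⁻¹ ≡ 7 (mod 13) since 2·7 = 14 ≡ 1, so λ ≡ 10·7 ≡ 5.
  x = λ² - 2 - 2 = 25 - 4 ≡ 8; y = λ·(2 - 8) - 1 ≡ 8. → (8, 8)
3H: (8, 8) + (2, 1). λ = (1 - 8)/(2 - 8) ≡ 6/7 mod 13. 7⁻¹ ≡ 2 (mod 13), so λ ≡ 12.
  x = λ² - 8 - 2 = 144 - 10 ≡ 4; y = λ·(8 - 4) - 8 ≡ 1. → (4, 1)
3H = (4, 1).
Finally 2G + 3H:
(1, 10) + (4, 1). λ = (1 - 10)/(4 - 1) ≡ 4/3 mod 13. 3⁻¹ ≡ 9 (mod 13) since 3·9 = 27 ≡ 1, so λ ≡ 10.
  x = λ² - 1 - 4 = 100 - 5 ≡ 4; y = λ·(1 - 4) - 10 ≡ 12. → (4, 12)

(4, 12)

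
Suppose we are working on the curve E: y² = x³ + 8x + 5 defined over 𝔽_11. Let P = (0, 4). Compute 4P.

(9, 5)

Double-and-add on 4 = (100)₂. Start with P = (0, 4) for the leading 1-bit.
double: tangent at (0, 4): λ = (3·0² + 8)/(2·4) ≡ 8/8. 8⁻¹ ≡ 7 (mod 11) since 8·7 = 56 ≡ 1, so λ ≡ 8·7 ≡ 1.
  x = λ² - 0 - 0 = 1 - 0 ≡ 1; y = λ·(0 - 1) - 4 ≡ 6. → (1, 6)
double: tangent at (1, 6): λ = (3·1² + 8)/(2·6) ≡ 0/1. 1⁻¹ ≡ 1 (mod 11) since 1·1 = 1 ≡ 1, so λ ≡ 0·1 ≡ 0.
  x = λ² - 1 - 1 = 0 - 2 ≡ 9; y = λ·(1 - 9) - 6 ≡ 5. → (9, 5)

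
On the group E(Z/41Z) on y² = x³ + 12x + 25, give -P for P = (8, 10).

(8, 31)

-(8, 10) = (8, -10 mod 41) = (8, 31).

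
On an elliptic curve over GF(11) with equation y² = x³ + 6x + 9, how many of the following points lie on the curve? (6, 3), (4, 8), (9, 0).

2

(6, 3): 3² ≡ 9, rhs ≡ 8 → off.
(4, 8): 8² ≡ 9, rhs ≡ 9 → on.
(9, 0): 0² ≡ 0, rhs ≡ 0 → on.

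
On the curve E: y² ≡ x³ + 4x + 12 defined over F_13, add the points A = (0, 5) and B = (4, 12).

(0, 5) + (4, 12). λ = (12 - 5)/(4 - 0) ≡ 7/4 mod 13. 4⁻¹ ≡ 10 (mod 13), so λ ≡ 5.
  x = λ² - 0 - 4 = 25 - 4 ≡ 8; y = λ·(0 - 8) - 5 ≡ 7. → (8, 7)

(8, 7)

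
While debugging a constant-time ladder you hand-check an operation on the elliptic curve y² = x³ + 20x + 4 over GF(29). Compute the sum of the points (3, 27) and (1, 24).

(3, 27) + (1, 24). λ = (24 - 27)/(1 - 3) ≡ 26/27 mod 29. 27⁻¹ ≡ 14 (mod 29), so λ ≡ 16.
  x = λ² - 3 - 1 = 256 - 4 ≡ 20; y = λ·(3 - 20) - 27 ≡ 20. → (20, 20)

(20, 20)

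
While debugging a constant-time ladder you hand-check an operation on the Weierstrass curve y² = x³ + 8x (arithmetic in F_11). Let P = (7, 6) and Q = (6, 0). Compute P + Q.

(7, 6) + (6, 0). λ = (0 - 6)/(6 - 7) ≡ 5/10 mod 11. 10⁻¹ ≡ 10 (mod 11) since 10·10 = 100 ≡ 1, so λ ≡ 6.
  x = λ² - 7 - 6 = 36 - 13 ≡ 1; y = λ·(7 - 1) - 6 ≡ 8. → (1, 8)

(1, 8)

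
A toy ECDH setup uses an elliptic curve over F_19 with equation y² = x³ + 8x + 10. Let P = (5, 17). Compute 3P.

Repeated addition: build up to 3P.
2P: tangent at (5, 17): λ = (3·5² + 8)/(2·17) ≡ 7/15. 15⁻¹ ≡ 14 (mod 19), so λ ≡ 7·14 ≡ 3.
  x = λ² - 5 - 5 = 9 - 10 ≡ 18; y = λ·(5 - 18) - 17 ≡ 1. → (18, 1)
3P: (18, 1) + (5, 17). λ = (17 - 1)/(5 - 18) ≡ 16/6 mod 19. 6⁻¹ ≡ 16 (mod 19), so λ ≡ 9.
  x = λ² - 18 - 5 = 81 - 23 ≡ 1; y = λ·(18 - 1) - 1 ≡ 0. → (1, 0)

(1, 0)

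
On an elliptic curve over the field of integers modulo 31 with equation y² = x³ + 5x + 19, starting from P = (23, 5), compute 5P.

Repeated addition: build up to 5P.
2P: tangent at (23, 5): λ = (3·23² + 5)/(2·5) ≡ 11/10. 10⁻¹ ≡ 28 (mod 31), so λ ≡ 11·28 ≡ 29.
  x = λ² - 23 - 23 = 841 - 46 ≡ 20; y = λ·(23 - 20) - 5 ≡ 20. → (20, 20)
3P: (20, 20) + (23, 5). λ = (5 - 20)/(23 - 20) ≡ 16/3 mod 31. 3⁻¹ ≡ 21 (mod 31) since 3·21 = 63 ≡ 1, so λ ≡ 26.
  x = λ² - 20 - 23 = 676 - 43 ≡ 13; y = λ·(20 - 13) - 20 ≡ 7. → (13, 7)
4P: (13, 7) + (23, 5). λ = (5 - 7)/(23 - 13) ≡ 29/10 mod 31. 10⁻¹ ≡ 28 (mod 31), so λ ≡ 6.
  x = λ² - 13 - 23 = 36 - 36 ≡ 0; y = λ·(13 - 0) - 7 ≡ 9. → (0, 9)
5P: (0, 9) + (23, 5). λ = (5 - 9)/(23 - 0) ≡ 27/23 mod 31. 23⁻¹ ≡ 27 (mod 31), so λ ≡ 16.
  x = λ² - 0 - 23 = 256 - 23 ≡ 16; y = λ·(0 - 16) - 9 ≡ 14. → (16, 14)

(16, 14)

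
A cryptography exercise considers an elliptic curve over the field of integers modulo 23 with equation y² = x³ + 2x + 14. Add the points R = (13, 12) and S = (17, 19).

(9, 18)

(13, 12) + (17, 19). λ = (19 - 12)/(17 - 13) ≡ 7/4 mod 23. 4⁻¹ ≡ 6 (mod 23), so λ ≡ 19.
  x = λ² - 13 - 17 = 361 - 30 ≡ 9; y = λ·(13 - 9) - 12 ≡ 18. → (9, 18)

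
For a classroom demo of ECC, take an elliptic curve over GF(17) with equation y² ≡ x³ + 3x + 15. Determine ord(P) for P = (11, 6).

4

2P: tangent at (11, 6): λ = (3·11² + 3)/(2·6) ≡ 9/12. 12⁻¹ ≡ 10 (mod 17) since 12·10 = 120 ≡ 1, so λ ≡ 9·10 ≡ 5.
  x = λ² - 11 - 11 = 25 - 22 ≡ 3; y = λ·(11 - 3) - 6 ≡ 0. → (3, 0)
3P: (3, 0) + (11, 6). λ = (6 - 0)/(11 - 3) ≡ 6/8 mod 17. 8⁻¹ ≡ 15 (mod 17) since 8·15 = 120 ≡ 1, so λ ≡ 5.
  x = λ² - 3 - 11 = 25 - 14 ≡ 11; y = λ·(3 - 11) - 0 ≡ 11. → (11, 11)
4P: (11, 11) + (11, 6): same x and y₁ ≡ -y₂, so the sum is O.
4P = O, so the order is 4.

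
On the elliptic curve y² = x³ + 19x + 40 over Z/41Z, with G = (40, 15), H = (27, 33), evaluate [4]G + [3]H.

First 4G:
Double-and-add on 4 = (100)₂. Start with G = (40, 15) for the leading 1-bit.
double: tangent at (40, 15): λ = (3·40² + 19)/(2·15) ≡ 22/30. 30⁻¹ ≡ 26 (mod 41) since 30·26 = 780 ≡ 1, so λ ≡ 22·26 ≡ 39.
  x = λ² - 40 - 40 = 1521 - 80 ≡ 6; y = λ·(40 - 6) - 15 ≡ 40. → (6, 40)
double: tangent at (6, 40): λ = (3·6² + 19)/(2·40) ≡ 4/39. 39⁻¹ ≡ 20 (mod 41) since 39·20 = 780 ≡ 1, so λ ≡ 4·20 ≡ 39.
  x = λ² - 6 - 6 = 1521 - 12 ≡ 33; y = λ·(6 - 33) - 40 ≡ 14. → (33, 14)
4G = (33, 14).
Next 3H:
Repeated addition: build up to 3H.
2H: tangent at (27, 33): λ = (3·27² + 19)/(2·33) ≡ 33/25. 25⁻¹ ≡ 23 (mod 41), so λ ≡ 33·23 ≡ 21.
  x = λ² - 27 - 27 = 441 - 54 ≡ 18; y = λ·(27 - 18) - 33 ≡ 33. → (18, 33)
3H: (18, 33) + (27, 33). λ = (33 - 33)/(27 - 18) ≡ 0/9 mod 41. 9⁻¹ ≡ 32 (mod 41), so λ ≡ 0.
  x = λ² - 18 - 27 = 0 - 45 ≡ 37; y = λ·(18 - 37) - 33 ≡ 8. → (37, 8)
3H = (37, 8).
Finally 4G + 3H:
(33, 14) + (37, 8). λ = (8 - 14)/(37 - 33) ≡ 35/4 mod 41. 4⁻¹ ≡ 31 (mod 41), so λ ≡ 19.
  x = λ² - 33 - 37 = 361 - 70 ≡ 4; y = λ·(33 - 4) - 14 ≡ 4. → (4, 4)

(4, 4)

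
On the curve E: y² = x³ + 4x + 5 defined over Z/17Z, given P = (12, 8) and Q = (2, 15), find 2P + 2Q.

First 2P:
Repeated addition: build up to 2P.
2P: tangent at (12, 8): λ = (3·12² + 4)/(2·8) ≡ 11/16. 16⁻¹ ≡ 16 (mod 17) since 16·16 = 256 ≡ 1, so λ ≡ 11·16 ≡ 6.
  x = λ² - 12 - 12 = 36 - 24 ≡ 12; y = λ·(12 - 12) - 8 ≡ 9. → (12, 9)
2P = (12, 9).
Next 2Q:
Repeated addition: build up to 2Q.
2Q: tangent at (2, 15): λ = (3·2² + 4)/(2·15) ≡ 16/13. 13⁻¹ ≡ 4 (mod 17), so λ ≡ 16·4 ≡ 13.
  x = λ² - 2 - 2 = 169 - 4 ≡ 12; y = λ·(2 - 12) - 15 ≡ 8. → (12, 8)
2Q = (12, 8).
Finally 2P + 2Q:
(12, 9) + (12, 8): same x and y₁ ≡ -y₂, so the sum is 𝒪.

O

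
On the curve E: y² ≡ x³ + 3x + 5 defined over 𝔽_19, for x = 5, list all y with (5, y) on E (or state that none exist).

none

x³ + 3x + 5 = 145 ≡ 12 (mod 19).
12 is a non-residue mod 19; no y exists.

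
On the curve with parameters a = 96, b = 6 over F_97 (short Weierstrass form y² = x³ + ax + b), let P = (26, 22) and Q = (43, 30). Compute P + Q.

(93, 72)

(26, 22) + (43, 30). λ = (30 - 22)/(43 - 26) ≡ 8/17 mod 97. 17⁻¹ ≡ 40 (mod 97), so λ ≡ 29.
  x = λ² - 26 - 43 = 841 - 69 ≡ 93; y = λ·(26 - 93) - 22 ≡ 72. → (93, 72)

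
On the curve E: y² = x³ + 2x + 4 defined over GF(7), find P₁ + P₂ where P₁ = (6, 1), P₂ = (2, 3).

(6, 1) + (2, 3). λ = (3 - 1)/(2 - 6) ≡ 2/3 mod 7. 3⁻¹ ≡ 5 (mod 7) since 3·5 = 15 ≡ 1, so λ ≡ 3.
  x = λ² - 6 - 2 = 9 - 8 ≡ 1; y = λ·(6 - 1) - 1 ≡ 0. → (1, 0)

(1, 0)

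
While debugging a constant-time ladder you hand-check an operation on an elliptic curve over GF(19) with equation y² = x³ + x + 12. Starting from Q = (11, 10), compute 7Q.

(4, 2)

Repeated addition: build up to 7Q.
2Q: tangent at (11, 10): λ = (3·11² + 1)/(2·10) ≡ 3/1. 1⁻¹ ≡ 1 (mod 19) since 1·1 = 1 ≡ 1, so λ ≡ 3·1 ≡ 3.
  x = λ² - 11 - 11 = 9 - 22 ≡ 6; y = λ·(11 - 6) - 10 ≡ 5. → (6, 5)
3Q: (6, 5) + (11, 10). λ = (10 - 5)/(11 - 6) ≡ 5/5 mod 19. 5⁻¹ ≡ 4 (mod 19), so λ ≡ 1.
  x = λ² - 6 - 11 = 1 - 17 ≡ 3; y = λ·(6 - 3) - 5 ≡ 17. → (3, 17)
4Q: (3, 17) + (11, 10). λ = (10 - 17)/(11 - 3) ≡ 12/8 mod 19. 8⁻¹ ≡ 12 (mod 19), so λ ≡ 11.
  x = λ² - 3 - 11 = 121 - 14 ≡ 12; y = λ·(3 - 12) - 17 ≡ 17. → (12, 17)
5Q: (12, 17) + (11, 10). λ = (10 - 17)/(11 - 12) ≡ 12/18 mod 19. 18⁻¹ ≡ 18 (mod 19), so λ ≡ 7.
  x = λ² - 12 - 11 = 49 - 23 ≡ 7; y = λ·(12 - 7) - 17 ≡ 18. → (7, 18)
6Q: (7, 18) + (11, 10). λ = (10 - 18)/(11 - 7) ≡ 11/4 mod 19. 4⁻¹ ≡ 5 (mod 19), so λ ≡ 17.
  x = λ² - 7 - 11 = 289 - 18 ≡ 5; y = λ·(7 - 5) - 18 ≡ 16. → (5, 16)
7Q: (5, 16) + (11, 10). λ = (10 - 16)/(11 - 5) ≡ 13/6 mod 19. 6⁻¹ ≡ 16 (mod 19), so λ ≡ 18.
  x = λ² - 5 - 11 = 324 - 16 ≡ 4; y = λ·(5 - 4) - 16 ≡ 2. → (4, 2)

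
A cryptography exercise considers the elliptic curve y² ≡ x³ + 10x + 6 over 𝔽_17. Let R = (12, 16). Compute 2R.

(10, 1)

tangent at (12, 16): λ = (3·12² + 10)/(2·16) ≡ 0/15. 15⁻¹ ≡ 8 (mod 17) since 15·8 = 120 ≡ 1, so λ ≡ 0·8 ≡ 0.
  x = λ² - 12 - 12 = 0 - 24 ≡ 10; y = λ·(12 - 10) - 16 ≡ 1. → (10, 1)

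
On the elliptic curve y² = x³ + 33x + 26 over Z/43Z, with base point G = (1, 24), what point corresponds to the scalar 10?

(12, 0)

Double-and-add on 10 = (1010)₂. Start with G = (1, 24) for the leading 1-bit.
double: tangent at (1, 24): λ = (3·1² + 33)/(2·24) ≡ 36/5. 5⁻¹ ≡ 26 (mod 43), so λ ≡ 36·26 ≡ 33.
  x = λ² - 1 - 1 = 1089 - 2 ≡ 12; y = λ·(1 - 12) - 24 ≡ 0. → (12, 0)
double: (12, 0) + (12, 0): same x and y₁ ≡ -y₂, so the sum is the point at infinity.
add G: the point at infinity + (1, 24) = (1, 24) (identity).
double: tangent at (1, 24): λ = (3·1² + 33)/(2·24) ≡ 36/5. 5⁻¹ ≡ 26 (mod 43) since 5·26 = 130 ≡ 1, so λ ≡ 36·26 ≡ 33.
  x = λ² - 1 - 1 = 1089 - 2 ≡ 12; y = λ·(1 - 12) - 24 ≡ 0. → (12, 0)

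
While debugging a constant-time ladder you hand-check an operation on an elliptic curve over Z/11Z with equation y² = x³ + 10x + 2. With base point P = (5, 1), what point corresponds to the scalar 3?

(3, 9)

Repeated addition: build up to 3P.
2P: tangent at (5, 1): λ = (3·5² + 10)/(2·1) ≡ 8/2. 2⁻¹ ≡ 6 (mod 11), so λ ≡ 8·6 ≡ 4.
  x = λ² - 5 - 5 = 16 - 10 ≡ 6; y = λ·(5 - 6) - 1 ≡ 6. → (6, 6)
3P: (6, 6) + (5, 1). λ = (1 - 6)/(5 - 6) ≡ 6/10 mod 11. 10⁻¹ ≡ 10 (mod 11), so λ ≡ 5.
  x = λ² - 6 - 5 = 25 - 11 ≡ 3; y = λ·(6 - 3) - 6 ≡ 9. → (3, 9)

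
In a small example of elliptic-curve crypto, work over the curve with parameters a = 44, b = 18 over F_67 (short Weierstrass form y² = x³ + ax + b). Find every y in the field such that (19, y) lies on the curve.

x³ + 44x + 18 = 7713 ≡ 8 (mod 67).
8 is a non-residue mod 67; no y exists.

none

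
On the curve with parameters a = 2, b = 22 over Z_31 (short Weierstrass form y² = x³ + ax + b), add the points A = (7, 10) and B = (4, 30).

(7, 10) + (4, 30). λ = (30 - 10)/(4 - 7) ≡ 20/28 mod 31. 28⁻¹ ≡ 10 (mod 31) since 28·10 = 280 ≡ 1, so λ ≡ 14.
  x = λ² - 7 - 4 = 196 - 11 ≡ 30; y = λ·(7 - 30) - 10 ≡ 9. → (30, 9)

(30, 9)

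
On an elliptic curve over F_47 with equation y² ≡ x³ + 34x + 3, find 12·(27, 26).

Write G = (27, 26).
Double-and-add on 12 = (1100)₂. Start with G = (27, 26) for the leading 1-bit.
double: tangent at (27, 26): λ = (3·27² + 34)/(2·26) ≡ 12/5. 5⁻¹ ≡ 19 (mod 47), so λ ≡ 12·19 ≡ 40.
  x = λ² - 27 - 27 = 1600 - 54 ≡ 42; y = λ·(27 - 42) - 26 ≡ 32. → (42, 32)
add G: (42, 32) + (27, 26). λ = (26 - 32)/(27 - 42) ≡ 41/32 mod 47. 32⁻¹ ≡ 25 (mod 47) since 32·25 = 800 ≡ 1, so λ ≡ 38.
  x = λ² - 42 - 27 = 1444 - 69 ≡ 12; y = λ·(42 - 12) - 32 ≡ 27. → (12, 27)
double: tangent at (12, 27): λ = (3·12² + 34)/(2·27) ≡ 43/7. 7⁻¹ ≡ 27 (mod 47), so λ ≡ 43·27 ≡ 33.
  x = λ² - 12 - 12 = 1089 - 24 ≡ 31; y = λ·(12 - 31) - 27 ≡ 4. → (31, 4)
double: tangent at (31, 4): λ = (3·31² + 34)/(2·4) ≡ 3/8. 8⁻¹ ≡ 6 (mod 47), so λ ≡ 3·6 ≡ 18.
  x = λ² - 31 - 31 = 324 - 62 ≡ 27; y = λ·(31 - 27) - 4 ≡ 21. → (27, 21)

(27, 21)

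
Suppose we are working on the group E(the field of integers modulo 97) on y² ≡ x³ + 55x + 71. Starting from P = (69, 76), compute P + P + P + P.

(30, 3)

Double-and-add on 4 = (100)₂. Start with P = (69, 76) for the leading 1-bit.
double: tangent at (69, 76): λ = (3·69² + 55)/(2·76) ≡ 79/55. 55⁻¹ ≡ 30 (mod 97), so λ ≡ 79·30 ≡ 42.
  x = λ² - 69 - 69 = 1764 - 138 ≡ 74; y = λ·(69 - 74) - 76 ≡ 5. → (74, 5)
double: tangent at (74, 5): λ = (3·74² + 55)/(2·5) ≡ 90/10. 10⁻¹ ≡ 68 (mod 97) since 10·68 = 680 ≡ 1, so λ ≡ 90·68 ≡ 9.
  x = λ² - 74 - 74 = 81 - 148 ≡ 30; y = λ·(74 - 30) - 5 ≡ 3. → (30, 3)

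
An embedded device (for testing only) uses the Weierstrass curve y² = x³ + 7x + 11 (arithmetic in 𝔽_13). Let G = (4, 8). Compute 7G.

Double-and-add on 7 = (111)₂. Start with G = (4, 8) for the leading 1-bit.
double: tangent at (4, 8): λ = (3·4² + 7)/(2·8) ≡ 3/3. 3⁻¹ ≡ 9 (mod 13), so λ ≡ 3·9 ≡ 1.
  x = λ² - 4 - 4 = 1 - 8 ≡ 6; y = λ·(4 - 6) - 8 ≡ 3. → (6, 3)
add G: (6, 3) + (4, 8). λ = (8 - 3)/(4 - 6) ≡ 5/11 mod 13. 11⁻¹ ≡ 6 (mod 13), so λ ≡ 4.
  x = λ² - 6 - 4 = 16 - 10 ≡ 6; y = λ·(6 - 6) - 3 ≡ 10. → (6, 10)
double: tangent at (6, 10): λ = (3·6² + 7)/(2·10) ≡ 11/7. 7⁻¹ ≡ 2 (mod 13) since 7·2 = 14 ≡ 1, so λ ≡ 11·2 ≡ 9.
  x = λ² - 6 - 6 = 81 - 12 ≡ 4; y = λ·(6 - 4) - 10 ≡ 8. → (4, 8)
add G: tangent at (4, 8): λ = (3·4² + 7)/(2·8) ≡ 3/3. 3⁻¹ ≡ 9 (mod 13), so λ ≡ 3·9 ≡ 1.
  x = λ² - 4 - 4 = 1 - 8 ≡ 6; y = λ·(4 - 6) - 8 ≡ 3. → (6, 3)

(6, 3)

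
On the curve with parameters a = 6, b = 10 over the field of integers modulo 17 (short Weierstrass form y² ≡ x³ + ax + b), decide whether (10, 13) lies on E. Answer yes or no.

y² = 13² ≡ 16; x³ + 6x + 10 = 1070 ≡ 16 (mod 17). 16 = 16.

yes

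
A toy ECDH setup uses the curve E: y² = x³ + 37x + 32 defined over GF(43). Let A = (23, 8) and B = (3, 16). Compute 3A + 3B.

First 3A:
Repeated addition: build up to 3A.
2A: tangent at (23, 8): λ = (3·23² + 37)/(2·8) ≡ 33/16. 16⁻¹ ≡ 35 (mod 43), so λ ≡ 33·35 ≡ 37.
  x = λ² - 23 - 23 = 1369 - 46 ≡ 33; y = λ·(23 - 33) - 8 ≡ 9. → (33, 9)
3A: (33, 9) + (23, 8). λ = (8 - 9)/(23 - 33) ≡ 42/33 mod 43. 33⁻¹ ≡ 30 (mod 43) since 33·30 = 990 ≡ 1, so λ ≡ 13.
  x = λ² - 33 - 23 = 169 - 56 ≡ 27; y = λ·(33 - 27) - 9 ≡ 26. → (27, 26)
3A = (27, 26).
Next 3B:
Repeated addition: build up to 3B.
2B: tangent at (3, 16): λ = (3·3² + 37)/(2·16) ≡ 21/32. 32⁻¹ ≡ 39 (mod 43), so λ ≡ 21·39 ≡ 2.
  x = λ² - 3 - 3 = 4 - 6 ≡ 41; y = λ·(3 - 41) - 16 ≡ 37. → (41, 37)
3B: (41, 37) + (3, 16). λ = (16 - 37)/(3 - 41) ≡ 22/5 mod 43. 5⁻¹ ≡ 26 (mod 43), so λ ≡ 13.
  x = λ² - 41 - 3 = 169 - 44 ≡ 39; y = λ·(41 - 39) - 37 ≡ 32. → (39, 32)
3B = (39, 32).
Finally 3A + 3B:
(27, 26) + (39, 32). λ = (32 - 26)/(39 - 27) ≡ 6/12 mod 43. 12⁻¹ ≡ 18 (mod 43) since 12·18 = 216 ≡ 1, so λ ≡ 22.
  x = λ² - 27 - 39 = 484 - 66 ≡ 31; y = λ·(27 - 31) - 26 ≡ 15. → (31, 15)

(31, 15)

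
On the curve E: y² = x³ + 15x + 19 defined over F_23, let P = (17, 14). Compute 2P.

tangent at (17, 14): λ = (3·17² + 15)/(2·14) ≡ 8/5. 5⁻¹ ≡ 14 (mod 23), so λ ≡ 8·14 ≡ 20.
  x = λ² - 17 - 17 = 400 - 34 ≡ 21; y = λ·(17 - 21) - 14 ≡ 21. → (21, 21)

(21, 21)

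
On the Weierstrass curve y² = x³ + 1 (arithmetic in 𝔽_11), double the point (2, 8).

(0, 10)

tangent at (2, 8): λ = (3·2² + 0)/(2·8) ≡ 1/5. 5⁻¹ ≡ 9 (mod 11) since 5·9 = 45 ≡ 1, so λ ≡ 1·9 ≡ 9.
  x = λ² - 2 - 2 = 81 - 4 ≡ 0; y = λ·(2 - 0) - 8 ≡ 10. → (0, 10)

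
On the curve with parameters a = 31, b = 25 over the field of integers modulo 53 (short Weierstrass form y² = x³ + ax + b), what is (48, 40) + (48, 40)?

tangent at (48, 40): λ = (3·48² + 31)/(2·40) ≡ 0/27. 27⁻¹ ≡ 2 (mod 53) since 27·2 = 54 ≡ 1, so λ ≡ 0·2 ≡ 0.
  x = λ² - 48 - 48 = 0 - 96 ≡ 10; y = λ·(48 - 10) - 40 ≡ 13. → (10, 13)

(10, 13)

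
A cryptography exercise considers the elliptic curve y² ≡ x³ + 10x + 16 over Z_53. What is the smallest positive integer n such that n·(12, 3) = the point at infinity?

2P: tangent at (12, 3): λ = (3·12² + 10)/(2·3) ≡ 18/6. 6⁻¹ ≡ 9 (mod 53), so λ ≡ 18·9 ≡ 3.
  x = λ² - 12 - 12 = 9 - 24 ≡ 38; y = λ·(12 - 38) - 3 ≡ 25. → (38, 25)
3P: (38, 25) + (12, 3). λ = (3 - 25)/(12 - 38) ≡ 31/27 mod 53. 27⁻¹ ≡ 2 (mod 53), so λ ≡ 9.
  x = λ² - 38 - 12 = 81 - 50 ≡ 31; y = λ·(38 - 31) - 25 ≡ 38. → (31, 38)
4P: (31, 38) + (12, 3). λ = (3 - 38)/(12 - 31) ≡ 18/34 mod 53. 34⁻¹ ≡ 39 (mod 53) since 34·39 = 1326 ≡ 1, so λ ≡ 13.
  x = λ² - 31 - 12 = 169 - 43 ≡ 20; y = λ·(31 - 20) - 38 ≡ 52. → (20, 52)
5P: (20, 52) + (12, 3). λ = (3 - 52)/(12 - 20) ≡ 4/45 mod 53. 45⁻¹ ≡ 33 (mod 53) since 45·33 = 1485 ≡ 1, so λ ≡ 26.
  x = λ² - 20 - 12 = 676 - 32 ≡ 8; y = λ·(20 - 8) - 52 ≡ 48. → (8, 48)
6P: (8, 48) + (12, 3). λ = (3 - 48)/(12 - 8) ≡ 8/4 mod 53. 4⁻¹ ≡ 40 (mod 53), so λ ≡ 2.
  x = λ² - 8 - 12 = 4 - 20 ≡ 37; y = λ·(8 - 37) - 48 ≡ 0. → (37, 0)
7P: (37, 0) + (12, 3). λ = (3 - 0)/(12 - 37) ≡ 3/28 mod 53. 28⁻¹ ≡ 36 (mod 53) since 28·36 = 1008 ≡ 1, so λ ≡ 2.
  x = λ² - 37 - 12 = 4 - 49 ≡ 8; y = λ·(37 - 8) - 0 ≡ 5. → (8, 5)
8P: (8, 5) + (12, 3). λ = (3 - 5)/(12 - 8) ≡ 51/4 mod 53. 4⁻¹ ≡ 40 (mod 53), so λ ≡ 26.
  x = λ² - 8 - 12 = 676 - 20 ≡ 20; y = λ·(8 - 20) - 5 ≡ 1. → (20, 1)
9P: (20, 1) + (12, 3). λ = (3 - 1)/(12 - 20) ≡ 2/45 mod 53. 45⁻¹ ≡ 33 (mod 53), so λ ≡ 13.
  x = λ² - 20 - 12 = 169 - 32 ≡ 31; y = λ·(20 - 31) - 1 ≡ 15. → (31, 15)
10P: (31, 15) + (12, 3). λ = (3 - 15)/(12 - 31) ≡ 41/34 mod 53. 34⁻¹ ≡ 39 (mod 53), so λ ≡ 9.
  x = λ² - 31 - 12 = 81 - 43 ≡ 38; y = λ·(31 - 38) - 15 ≡ 28. → (38, 28)
11P: (38, 28) + (12, 3). λ = (3 - 28)/(12 - 38) ≡ 28/27 mod 53. 27⁻¹ ≡ 2 (mod 53), so λ ≡ 3.
  x = λ² - 38 - 12 = 9 - 50 ≡ 12; y = λ·(38 - 12) - 28 ≡ 50. → (12, 50)
12P: (12, 50) + (12, 3): same x and y₁ ≡ -y₂, so the sum is the point at infinity.
12P = the point at infinity, so the order is 12.

12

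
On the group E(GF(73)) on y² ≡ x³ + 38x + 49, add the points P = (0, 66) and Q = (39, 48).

(0, 66) + (39, 48). λ = (48 - 66)/(39 - 0) ≡ 55/39 mod 73. 39⁻¹ ≡ 15 (mod 73) since 39·15 = 585 ≡ 1, so λ ≡ 22.
  x = λ² - 0 - 39 = 484 - 39 ≡ 7; y = λ·(0 - 7) - 66 ≡ 72. → (7, 72)

(7, 72)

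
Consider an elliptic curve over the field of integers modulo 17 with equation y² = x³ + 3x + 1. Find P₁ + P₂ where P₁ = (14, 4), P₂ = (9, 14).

(14, 4) + (9, 14). λ = (14 - 4)/(9 - 14) ≡ 10/12 mod 17. 12⁻¹ ≡ 10 (mod 17), so λ ≡ 15.
  x = λ² - 14 - 9 = 225 - 23 ≡ 15; y = λ·(14 - 15) - 4 ≡ 15. → (15, 15)

(15, 15)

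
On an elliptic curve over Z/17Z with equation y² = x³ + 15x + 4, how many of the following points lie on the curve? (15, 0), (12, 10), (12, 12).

2

(15, 0): 0² ≡ 0, rhs ≡ 0 → on.
(12, 10): 10² ≡ 15, rhs ≡ 8 → off.
(12, 12): 12² ≡ 8, rhs ≡ 8 → on.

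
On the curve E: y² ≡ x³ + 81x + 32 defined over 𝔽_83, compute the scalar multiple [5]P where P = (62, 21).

(50, 73)

Repeated addition: build up to 5P.
2P: tangent at (62, 21): λ = (3·62² + 81)/(2·21) ≡ 76/42. 42⁻¹ ≡ 2 (mod 83) since 42·2 = 84 ≡ 1, so λ ≡ 76·2 ≡ 69.
  x = λ² - 62 - 62 = 4761 - 124 ≡ 72; y = λ·(62 - 72) - 21 ≡ 36. → (72, 36)
3P: (72, 36) + (62, 21). λ = (21 - 36)/(62 - 72) ≡ 68/73 mod 83. 73⁻¹ ≡ 58 (mod 83), so λ ≡ 43.
  x = λ² - 72 - 62 = 1849 - 134 ≡ 55; y = λ·(72 - 55) - 36 ≡ 31. → (55, 31)
4P: (55, 31) + (62, 21). λ = (21 - 31)/(62 - 55) ≡ 73/7 mod 83. 7⁻¹ ≡ 12 (mod 83) since 7·12 = 84 ≡ 1, so λ ≡ 46.
  x = λ² - 55 - 62 = 2116 - 117 ≡ 7; y = λ·(55 - 7) - 31 ≡ 19. → (7, 19)
5P: (7, 19) + (62, 21). λ = (21 - 19)/(62 - 7) ≡ 2/55 mod 83. 55⁻¹ ≡ 80 (mod 83) since 55·80 = 4400 ≡ 1, so λ ≡ 77.
  x = λ² - 7 - 62 = 5929 - 69 ≡ 50; y = λ·(7 - 50) - 19 ≡ 73. → (50, 73)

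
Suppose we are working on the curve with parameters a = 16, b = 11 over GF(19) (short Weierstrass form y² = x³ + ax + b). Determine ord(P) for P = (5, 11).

2P: tangent at (5, 11): λ = (3·5² + 16)/(2·11) ≡ 15/3. 3⁻¹ ≡ 13 (mod 19) since 3·13 = 39 ≡ 1, so λ ≡ 15·13 ≡ 5.
  x = λ² - 5 - 5 = 25 - 10 ≡ 15; y = λ·(5 - 15) - 11 ≡ 15. → (15, 15)
3P: (15, 15) + (5, 11). λ = (11 - 15)/(5 - 15) ≡ 15/9 mod 19. 9⁻¹ ≡ 17 (mod 19), so λ ≡ 8.
  x = λ² - 15 - 5 = 64 - 20 ≡ 6; y = λ·(15 - 6) - 15 ≡ 0. → (6, 0)
4P: (6, 0) + (5, 11). λ = (11 - 0)/(5 - 6) ≡ 11/18 mod 19. 18⁻¹ ≡ 18 (mod 19) since 18·18 = 324 ≡ 1, so λ ≡ 8.
  x = λ² - 6 - 5 = 64 - 11 ≡ 15; y = λ·(6 - 15) - 0 ≡ 4. → (15, 4)
5P: (15, 4) + (5, 11). λ = (11 - 4)/(5 - 15) ≡ 7/9 mod 19. 9⁻¹ ≡ 17 (mod 19) since 9·17 = 153 ≡ 1, so λ ≡ 5.
  x = λ² - 15 - 5 = 25 - 20 ≡ 5; y = λ·(15 - 5) - 4 ≡ 8. → (5, 8)
6P: (5, 8) + (5, 11): same x and y₁ ≡ -y₂, so the sum is O.
6P = O, so the order is 6.

6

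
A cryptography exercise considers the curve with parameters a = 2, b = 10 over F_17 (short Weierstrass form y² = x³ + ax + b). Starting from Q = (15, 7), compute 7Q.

(15, 7)

Repeated addition: build up to 7Q.
2Q: tangent at (15, 7): λ = (3·15² + 2)/(2·7) ≡ 14/14. 14⁻¹ ≡ 11 (mod 17) since 14·11 = 154 ≡ 1, so λ ≡ 14·11 ≡ 1.
  x = λ² - 15 - 15 = 1 - 30 ≡ 5; y = λ·(15 - 5) - 7 ≡ 3. → (5, 3)
3Q: (5, 3) + (15, 7). λ = (7 - 3)/(15 - 5) ≡ 4/10 mod 17. 10⁻¹ ≡ 12 (mod 17), so λ ≡ 14.
  x = λ² - 5 - 15 = 196 - 20 ≡ 6; y = λ·(5 - 6) - 3 ≡ 0. → (6, 0)
4Q: (6, 0) + (15, 7). λ = (7 - 0)/(15 - 6) ≡ 7/9 mod 17. 9⁻¹ ≡ 2 (mod 17) since 9·2 = 18 ≡ 1, so λ ≡ 14.
  x = λ² - 6 - 15 = 196 - 21 ≡ 5; y = λ·(6 - 5) - 0 ≡ 14. → (5, 14)
5Q: (5, 14) + (15, 7). λ = (7 - 14)/(15 - 5) ≡ 10/10 mod 17. 10⁻¹ ≡ 12 (mod 17) since 10·12 = 120 ≡ 1, so λ ≡ 1.
  x = λ² - 5 - 15 = 1 - 20 ≡ 15; y = λ·(5 - 15) - 14 ≡ 10. → (15, 10)
6Q: (15, 10) + (15, 7): same x and y₁ ≡ -y₂, so the sum is O.
7Q: O + (15, 7) = (15, 7) (identity).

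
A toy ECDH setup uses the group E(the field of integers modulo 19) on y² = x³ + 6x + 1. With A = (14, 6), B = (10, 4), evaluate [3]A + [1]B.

(10, 4)

First 3A:
Repeated addition: build up to 3A.
2A: tangent at (14, 6): λ = (3·14² + 6)/(2·6) ≡ 5/12. 12⁻¹ ≡ 8 (mod 19), so λ ≡ 5·8 ≡ 2.
  x = λ² - 14 - 14 = 4 - 28 ≡ 14; y = λ·(14 - 14) - 6 ≡ 13. → (14, 13)
3A: (14, 13) + (14, 6): same x and y₁ ≡ -y₂, so the sum is O.
3A = O.
Finally 3A + B:
O + (10, 4) = (10, 4) (identity).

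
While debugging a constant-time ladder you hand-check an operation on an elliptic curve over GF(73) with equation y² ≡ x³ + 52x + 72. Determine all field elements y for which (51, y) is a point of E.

none

x³ + 52x + 72 = 135375 ≡ 33 (mod 73).
33 is a non-residue mod 73; no y exists.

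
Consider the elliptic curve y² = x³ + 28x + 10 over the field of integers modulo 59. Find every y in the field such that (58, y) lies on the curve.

x³ + 28x + 10 = 196746 ≡ 40 (mod 59).
40 is a non-residue mod 59; no y exists.

none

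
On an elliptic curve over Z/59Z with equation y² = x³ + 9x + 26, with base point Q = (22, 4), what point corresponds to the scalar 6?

Repeated addition: build up to 6Q.
2Q: tangent at (22, 4): λ = (3·22² + 9)/(2·4) ≡ 45/8. 8⁻¹ ≡ 37 (mod 59) since 8·37 = 296 ≡ 1, so λ ≡ 45·37 ≡ 13.
  x = λ² - 22 - 22 = 169 - 44 ≡ 7; y = λ·(22 - 7) - 4 ≡ 14. → (7, 14)
3Q: (7, 14) + (22, 4). λ = (4 - 14)/(22 - 7) ≡ 49/15 mod 59. 15⁻¹ ≡ 4 (mod 59) since 15·4 = 60 ≡ 1, so λ ≡ 19.
  x = λ² - 7 - 22 = 361 - 29 ≡ 37; y = λ·(7 - 37) - 14 ≡ 6. → (37, 6)
4Q: (37, 6) + (22, 4). λ = (4 - 6)/(22 - 37) ≡ 57/44 mod 59. 44⁻¹ ≡ 55 (mod 59), so λ ≡ 8.
  x = λ² - 37 - 22 = 64 - 59 ≡ 5; y = λ·(37 - 5) - 6 ≡ 14. → (5, 14)
5Q: (5, 14) + (22, 4). λ = (4 - 14)/(22 - 5) ≡ 49/17 mod 59. 17⁻¹ ≡ 7 (mod 59), so λ ≡ 48.
  x = λ² - 5 - 22 = 2304 - 27 ≡ 35; y = λ·(5 - 35) - 14 ≡ 21. → (35, 21)
6Q: (35, 21) + (22, 4). λ = (4 - 21)/(22 - 35) ≡ 42/46 mod 59. 46⁻¹ ≡ 9 (mod 59), so λ ≡ 24.
  x = λ² - 35 - 22 = 576 - 57 ≡ 47; y = λ·(35 - 47) - 21 ≡ 45. → (47, 45)

(47, 45)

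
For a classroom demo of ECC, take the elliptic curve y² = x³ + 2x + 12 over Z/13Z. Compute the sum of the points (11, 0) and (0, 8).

(11, 0) + (0, 8). λ = (8 - 0)/(0 - 11) ≡ 8/2 mod 13. 2⁻¹ ≡ 7 (mod 13) since 2·7 = 14 ≡ 1, so λ ≡ 4.
  x = λ² - 11 - 0 = 16 - 11 ≡ 5; y = λ·(11 - 5) - 0 ≡ 11. → (5, 11)

(5, 11)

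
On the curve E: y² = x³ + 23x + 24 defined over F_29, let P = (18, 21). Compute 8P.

Repeated addition: build up to 8P.
2P: tangent at (18, 21): λ = (3·18² + 23)/(2·21) ≡ 9/13. 13⁻¹ ≡ 9 (mod 29) since 13·9 = 117 ≡ 1, so λ ≡ 9·9 ≡ 23.
  x = λ² - 18 - 18 = 529 - 36 ≡ 0; y = λ·(18 - 0) - 21 ≡ 16. → (0, 16)
3P: (0, 16) + (18, 21). λ = (21 - 16)/(18 - 0) ≡ 5/18 mod 29. 18⁻¹ ≡ 21 (mod 29), so λ ≡ 18.
  x = λ² - 0 - 18 = 324 - 18 ≡ 16; y = λ·(0 - 16) - 16 ≡ 15. → (16, 15)
4P: (16, 15) + (18, 21). λ = (21 - 15)/(18 - 16) ≡ 6/2 mod 29. 2⁻¹ ≡ 15 (mod 29) since 2·15 = 30 ≡ 1, so λ ≡ 3.
  x = λ² - 16 - 18 = 9 - 34 ≡ 4; y = λ·(16 - 4) - 15 ≡ 21. → (4, 21)
5P: (4, 21) + (18, 21). λ = (21 - 21)/(18 - 4) ≡ 0/14 mod 29. 14⁻¹ ≡ 27 (mod 29), so λ ≡ 0.
  x = λ² - 4 - 18 = 0 - 22 ≡ 7; y = λ·(4 - 7) - 21 ≡ 8. → (7, 8)
6P: (7, 8) + (18, 21). λ = (21 - 8)/(18 - 7) ≡ 13/11 mod 29. 11⁻¹ ≡ 8 (mod 29), so λ ≡ 17.
  x = λ² - 7 - 18 = 289 - 25 ≡ 3; y = λ·(7 - 3) - 8 ≡ 2. → (3, 2)
7P: (3, 2) + (18, 21). λ = (21 - 2)/(18 - 3) ≡ 19/15 mod 29. 15⁻¹ ≡ 2 (mod 29) since 15·2 = 30 ≡ 1, so λ ≡ 9.
  x = λ² - 3 - 18 = 81 - 21 ≡ 2; y = λ·(3 - 2) - 2 ≡ 7. → (2, 7)
8P: (2, 7) + (18, 21). λ = (21 - 7)/(18 - 2) ≡ 14/16 mod 29. 16⁻¹ ≡ 20 (mod 29) since 16·20 = 320 ≡ 1, so λ ≡ 19.
  x = λ² - 2 - 18 = 361 - 20 ≡ 22; y = λ·(2 - 22) - 7 ≡ 19. → (22, 19)

(22, 19)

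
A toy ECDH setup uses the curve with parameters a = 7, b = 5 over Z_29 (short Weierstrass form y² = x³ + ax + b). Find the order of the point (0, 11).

2P: tangent at (0, 11): λ = (3·0² + 7)/(2·11) ≡ 7/22. 22⁻¹ ≡ 4 (mod 29), so λ ≡ 7·4 ≡ 28.
  x = λ² - 0 - 0 = 784 - 0 ≡ 1; y = λ·(0 - 1) - 11 ≡ 19. → (1, 19)
3P: (1, 19) + (0, 11). λ = (11 - 19)/(0 - 1) ≡ 21/28 mod 29. 28⁻¹ ≡ 28 (mod 29) since 28·28 = 784 ≡ 1, so λ ≡ 8.
  x = λ² - 1 - 0 = 64 - 1 ≡ 5; y = λ·(1 - 5) - 19 ≡ 7. → (5, 7)
4P: (5, 7) + (0, 11). λ = (11 - 7)/(0 - 5) ≡ 4/24 mod 29. 24⁻¹ ≡ 23 (mod 29) since 24·23 = 552 ≡ 1, so λ ≡ 5.
  x = λ² - 5 - 0 = 25 - 5 ≡ 20; y = λ·(5 - 20) - 7 ≡ 5. → (20, 5)
5P: (20, 5) + (0, 11). λ = (11 - 5)/(0 - 20) ≡ 6/9 mod 29. 9⁻¹ ≡ 13 (mod 29), so λ ≡ 20.
  x = λ² - 20 - 0 = 400 - 20 ≡ 3; y = λ·(20 - 3) - 5 ≡ 16. → (3, 16)
6P: (3, 16) + (0, 11). λ = (11 - 16)/(0 - 3) ≡ 24/26 mod 29. 26⁻¹ ≡ 19 (mod 29) since 26·19 = 494 ≡ 1, so λ ≡ 21.
  x = λ² - 3 - 0 = 441 - 3 ≡ 3; y = λ·(3 - 3) - 16 ≡ 13. → (3, 13)
7P: (3, 13) + (0, 11). λ = (11 - 13)/(0 - 3) ≡ 27/26 mod 29. 26⁻¹ ≡ 19 (mod 29), so λ ≡ 20.
  x = λ² - 3 - 0 = 400 - 3 ≡ 20; y = λ·(3 - 20) - 13 ≡ 24. → (20, 24)
8P: (20, 24) + (0, 11). λ = (11 - 24)/(0 - 20) ≡ 16/9 mod 29. 9⁻¹ ≡ 13 (mod 29) since 9·13 = 117 ≡ 1, so λ ≡ 5.
  x = λ² - 20 - 0 = 25 - 20 ≡ 5; y = λ·(20 - 5) - 24 ≡ 22. → (5, 22)
9P: (5, 22) + (0, 11). λ = (11 - 22)/(0 - 5) ≡ 18/24 mod 29. 24⁻¹ ≡ 23 (mod 29), so λ ≡ 8.
  x = λ² - 5 - 0 = 64 - 5 ≡ 1; y = λ·(5 - 1) - 22 ≡ 10. → (1, 10)
10P: (1, 10) + (0, 11). λ = (11 - 10)/(0 - 1) ≡ 1/28 mod 29. 28⁻¹ ≡ 28 (mod 29), so λ ≡ 28.
  x = λ² - 1 - 0 = 784 - 1 ≡ 0; y = λ·(1 - 0) - 10 ≡ 18. → (0, 18)
11P: (0, 18) + (0, 11): same x and y₁ ≡ -y₂, so the sum is 𝒪.
11P = 𝒪, so the order is 11.

11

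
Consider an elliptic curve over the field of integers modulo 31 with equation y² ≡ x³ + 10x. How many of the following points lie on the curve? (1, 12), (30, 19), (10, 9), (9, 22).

(1, 12): 12² ≡ 20, rhs ≡ 11 → off.
(30, 19): 19² ≡ 20, rhs ≡ 20 → on.
(10, 9): 9² ≡ 19, rhs ≡ 15 → off.
(9, 22): 22² ≡ 19, rhs ≡ 13 → off.

1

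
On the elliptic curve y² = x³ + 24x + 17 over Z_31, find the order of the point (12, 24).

3

2P: tangent at (12, 24): λ = (3·12² + 24)/(2·24) ≡ 22/17. 17⁻¹ ≡ 11 (mod 31), so λ ≡ 22·11 ≡ 25.
  x = λ² - 12 - 12 = 625 - 24 ≡ 12; y = λ·(12 - 12) - 24 ≡ 7. → (12, 7)
3P: (12, 7) + (12, 24): same x and y₁ ≡ -y₂, so the sum is O.
3P = O, so the order is 3.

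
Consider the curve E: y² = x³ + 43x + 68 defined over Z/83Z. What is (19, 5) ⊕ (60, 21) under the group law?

(19, 5) + (60, 21). λ = (21 - 5)/(60 - 19) ≡ 16/41 mod 83. 41⁻¹ ≡ 81 (mod 83) since 41·81 = 3321 ≡ 1, so λ ≡ 51.
  x = λ² - 19 - 60 = 2601 - 79 ≡ 32; y = λ·(19 - 32) - 5 ≡ 79. → (32, 79)

(32, 79)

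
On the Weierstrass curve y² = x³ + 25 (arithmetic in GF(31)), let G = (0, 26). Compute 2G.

(0, 5)

tangent at (0, 26): λ = (3·0² + 0)/(2·26) ≡ 0/21. 21⁻¹ ≡ 3 (mod 31) since 21·3 = 63 ≡ 1, so λ ≡ 0·3 ≡ 0.
  x = λ² - 0 - 0 = 0 - 0 ≡ 0; y = λ·(0 - 0) - 26 ≡ 5. → (0, 5)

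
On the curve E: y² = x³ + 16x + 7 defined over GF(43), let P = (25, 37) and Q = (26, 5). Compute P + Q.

(27, 27)

(25, 37) + (26, 5). λ = (5 - 37)/(26 - 25) ≡ 11/1 mod 43. 1⁻¹ ≡ 1 (mod 43) since 1·1 = 1 ≡ 1, so λ ≡ 11.
  x = λ² - 25 - 26 = 121 - 51 ≡ 27; y = λ·(25 - 27) - 37 ≡ 27. → (27, 27)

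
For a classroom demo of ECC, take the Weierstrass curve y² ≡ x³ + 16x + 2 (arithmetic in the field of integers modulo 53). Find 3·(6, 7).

(17, 24)

Write Q = (6, 7).
Repeated addition: build up to 3Q.
2Q: tangent at (6, 7): λ = (3·6² + 16)/(2·7) ≡ 18/14. 14⁻¹ ≡ 19 (mod 53), so λ ≡ 18·19 ≡ 24.
  x = λ² - 6 - 6 = 576 - 12 ≡ 34; y = λ·(6 - 34) - 7 ≡ 10. → (34, 10)
3Q: (34, 10) + (6, 7). λ = (7 - 10)/(6 - 34) ≡ 50/25 mod 53. 25⁻¹ ≡ 17 (mod 53), so λ ≡ 2.
  x = λ² - 34 - 6 = 4 - 40 ≡ 17; y = λ·(34 - 17) - 10 ≡ 24. → (17, 24)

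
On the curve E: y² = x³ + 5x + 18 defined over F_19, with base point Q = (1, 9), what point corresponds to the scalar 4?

(14, 1)

Repeated addition: build up to 4Q.
2Q: tangent at (1, 9): λ = (3·1² + 5)/(2·9) ≡ 8/18. 18⁻¹ ≡ 18 (mod 19), so λ ≡ 8·18 ≡ 11.
  x = λ² - 1 - 1 = 121 - 2 ≡ 5; y = λ·(1 - 5) - 9 ≡ 4. → (5, 4)
3Q: (5, 4) + (1, 9). λ = (9 - 4)/(1 - 5) ≡ 5/15 mod 19. 15⁻¹ ≡ 14 (mod 19), so λ ≡ 13.
  x = λ² - 5 - 1 = 169 - 6 ≡ 11; y = λ·(5 - 11) - 4 ≡ 13. → (11, 13)
4Q: (11, 13) + (1, 9). λ = (9 - 13)/(1 - 11) ≡ 15/9 mod 19. 9⁻¹ ≡ 17 (mod 19) since 9·17 = 153 ≡ 1, so λ ≡ 8.
  x = λ² - 11 - 1 = 64 - 12 ≡ 14; y = λ·(11 - 14) - 13 ≡ 1. → (14, 1)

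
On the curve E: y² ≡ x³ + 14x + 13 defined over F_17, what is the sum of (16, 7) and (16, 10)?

O

The two points share x = 16 and their y-coordinates satisfy 7 + 10 ≡ 0 (mod 17), so they are inverses. Their sum is O.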